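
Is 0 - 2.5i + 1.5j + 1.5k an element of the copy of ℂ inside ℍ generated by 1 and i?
No. The quaternion -2.5i + 1.5j + 1.5k has j-coefficient y = 1.5 and k-coefficient z = 1.5, not both zero, so it does not lie in the complex subalgebra spanned by 1 and i.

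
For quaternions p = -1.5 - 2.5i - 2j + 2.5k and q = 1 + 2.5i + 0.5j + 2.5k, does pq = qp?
No: pq = -0.5 - 12.5i + 9.75j + 2.5k ≠ -0.5 - 15.25j - 5k = qp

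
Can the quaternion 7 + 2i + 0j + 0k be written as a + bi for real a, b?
Yes. The quaternion 7 + 2i has j- and k-coefficients y = z = 0, so it lies in the complex subalgebra spanned by 1 and i.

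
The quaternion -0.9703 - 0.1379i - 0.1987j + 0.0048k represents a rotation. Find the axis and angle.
axis = (-0.57, -0.8214, 0.0198), θ = 332°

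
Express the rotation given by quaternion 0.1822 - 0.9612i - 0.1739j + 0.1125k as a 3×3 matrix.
[[0.9142, 0.2933, -0.2796], [0.3753, -0.8731, 0.3111], [-0.1529, -0.3894, -0.9083]]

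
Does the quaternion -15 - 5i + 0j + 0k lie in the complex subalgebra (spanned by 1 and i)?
Yes. The quaternion -15 - 5i has j- and k-coefficients y = z = 0, so it lies in the complex subalgebra spanned by 1 and i.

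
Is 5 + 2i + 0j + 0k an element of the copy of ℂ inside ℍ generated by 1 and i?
Yes. The quaternion 5 + 2i has j- and k-coefficients y = z = 0, so it lies in the complex subalgebra spanned by 1 and i.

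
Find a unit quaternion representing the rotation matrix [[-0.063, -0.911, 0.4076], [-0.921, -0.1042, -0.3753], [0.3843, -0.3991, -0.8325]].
-0.0087 + 0.6844i - 0.6692j + 0.2893k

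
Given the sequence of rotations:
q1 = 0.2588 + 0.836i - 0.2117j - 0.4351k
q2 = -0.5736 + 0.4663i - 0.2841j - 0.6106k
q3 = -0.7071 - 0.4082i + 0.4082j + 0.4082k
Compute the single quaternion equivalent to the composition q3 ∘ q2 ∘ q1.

q2 · q1 = -0.8641 - 0.3645i - 0.2597j + 0.2303k
q3 · q2 · q1 = 0.4742 + 0.8105i - 0.2239j - 0.2608k
0.4742 + 0.8105i - 0.2239j - 0.2608k


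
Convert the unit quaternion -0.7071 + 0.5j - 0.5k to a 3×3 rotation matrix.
[[0, -0.7071, -0.7071], [0.7071, 0.5, -0.5], [0.7071, -0.5, 0.5]]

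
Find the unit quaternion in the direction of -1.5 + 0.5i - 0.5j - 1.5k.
-0.6708 + 0.2236i - 0.2236j - 0.6708k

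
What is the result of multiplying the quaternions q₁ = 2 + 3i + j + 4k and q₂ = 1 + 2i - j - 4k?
13 + 7i + 19j - 9k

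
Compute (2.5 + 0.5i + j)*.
2.5 - 0.5i - j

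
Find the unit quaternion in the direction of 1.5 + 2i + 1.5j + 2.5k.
0.3906 + 0.5208i + 0.3906j + 0.6509k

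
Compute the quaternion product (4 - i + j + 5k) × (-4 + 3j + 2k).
-29 - 9i + 10j - 15k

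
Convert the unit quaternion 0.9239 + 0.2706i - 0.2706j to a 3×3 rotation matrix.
[[0.8536, -0.1464, -0.5], [-0.1464, 0.8536, -0.5], [0.5, 0.5, 0.7071]]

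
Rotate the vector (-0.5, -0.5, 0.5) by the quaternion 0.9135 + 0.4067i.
(-0.5, -0.706, -0.037)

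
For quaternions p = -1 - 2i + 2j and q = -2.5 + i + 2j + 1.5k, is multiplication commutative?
No: pq = 0.5 + 7i - 4j - 7.5k ≠ 0.5 + i - 10j + 4.5k = qp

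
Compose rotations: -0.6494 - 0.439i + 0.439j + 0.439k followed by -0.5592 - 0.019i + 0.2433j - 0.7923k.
0.5958 + 0.7125i - 0.0473j + 0.3675k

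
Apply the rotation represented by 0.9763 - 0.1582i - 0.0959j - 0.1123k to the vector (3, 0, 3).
(2.414, 0.425, 3.463)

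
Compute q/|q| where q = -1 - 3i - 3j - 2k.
-0.2085 - 0.6255i - 0.6255j - 0.417k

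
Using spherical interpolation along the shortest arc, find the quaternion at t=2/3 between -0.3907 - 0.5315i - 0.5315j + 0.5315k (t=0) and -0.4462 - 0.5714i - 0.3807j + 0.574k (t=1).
-0.4291 - 0.5599i - 0.4324j + 0.5616k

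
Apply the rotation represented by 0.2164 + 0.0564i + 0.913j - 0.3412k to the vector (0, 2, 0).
(0.501, 1.522, -1.197)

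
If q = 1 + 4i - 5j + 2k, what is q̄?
1 - 4i + 5j - 2k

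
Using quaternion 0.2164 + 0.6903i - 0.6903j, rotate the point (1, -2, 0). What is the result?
(1.953, -1.047, -0.299)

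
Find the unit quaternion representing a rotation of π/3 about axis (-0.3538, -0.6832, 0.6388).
0.866 - 0.1769i - 0.3416j + 0.3194k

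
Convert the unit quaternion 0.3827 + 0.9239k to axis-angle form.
axis = (0, 0, 1), θ = 3π/4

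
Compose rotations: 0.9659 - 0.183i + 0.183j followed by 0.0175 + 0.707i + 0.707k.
0.1463 + 0.5503i - 0.1262j + 0.8123k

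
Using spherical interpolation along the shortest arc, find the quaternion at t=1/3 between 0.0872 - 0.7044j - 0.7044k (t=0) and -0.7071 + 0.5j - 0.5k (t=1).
0.4153 - 0.8377j - 0.3547k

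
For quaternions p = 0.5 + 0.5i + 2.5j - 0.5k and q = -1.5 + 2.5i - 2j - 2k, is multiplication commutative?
No: pq = 2 - 5.5i - 5j - 7.5k ≠ 2 + 6.5i - 4.5j + 7k = qp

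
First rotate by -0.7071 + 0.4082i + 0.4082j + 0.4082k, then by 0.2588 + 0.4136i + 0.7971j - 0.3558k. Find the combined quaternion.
-0.532 + 0.2838i - 0.7721j + 0.2007k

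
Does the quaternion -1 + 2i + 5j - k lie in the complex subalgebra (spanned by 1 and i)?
No. The quaternion -1 + 2i + 5j - k has j-coefficient y = 5 and k-coefficient z = -1, not both zero, so it does not lie in the complex subalgebra spanned by 1 and i.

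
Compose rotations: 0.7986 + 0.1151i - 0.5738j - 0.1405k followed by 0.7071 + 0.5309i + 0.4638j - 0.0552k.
0.762 + 0.4085i + 0.0329j - 0.5014k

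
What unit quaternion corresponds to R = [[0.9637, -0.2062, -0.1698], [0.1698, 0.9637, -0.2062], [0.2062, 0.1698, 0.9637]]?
0.9863 + 0.0953i - 0.0953j + 0.0953k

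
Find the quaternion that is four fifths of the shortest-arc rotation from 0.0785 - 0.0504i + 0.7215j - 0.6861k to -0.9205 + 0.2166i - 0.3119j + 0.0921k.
0.8276 - 0.2029i + 0.4569j - 0.2551k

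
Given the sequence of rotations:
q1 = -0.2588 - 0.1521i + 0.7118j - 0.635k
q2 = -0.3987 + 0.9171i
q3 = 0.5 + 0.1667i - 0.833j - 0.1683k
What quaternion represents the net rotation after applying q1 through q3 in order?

q2 · q1 = 0.2427 - 0.1767i + 0.2986j + 0.906k
q3 · q2 · q1 = 0.552 - 0.7523i - 0.1742j + 0.3147k
0.552 - 0.7523i - 0.1742j + 0.3147k


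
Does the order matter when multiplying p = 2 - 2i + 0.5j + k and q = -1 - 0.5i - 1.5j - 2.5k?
Yes: pq = 0.25 + 1.25i - 9j - 2.75k ≠ 0.25 + 0.75i + 2j - 9.25k = qp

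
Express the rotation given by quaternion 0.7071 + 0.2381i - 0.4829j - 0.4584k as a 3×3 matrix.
[[0.1134, 0.4183, -0.9012], [-0.8782, 0.4664, 0.106], [0.4646, 0.7794, 0.4202]]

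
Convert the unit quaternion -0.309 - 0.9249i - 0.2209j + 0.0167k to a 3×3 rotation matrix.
[[0.9018, 0.4189, 0.1056], [0.3983, -0.7114, -0.579], [-0.1674, 0.5642, -0.8085]]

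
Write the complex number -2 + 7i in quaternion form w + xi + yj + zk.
-2 + 7i + 0j + 0k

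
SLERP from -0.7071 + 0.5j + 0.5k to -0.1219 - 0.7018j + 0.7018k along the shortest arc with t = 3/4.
-0.3672 - 0.45j + 0.814k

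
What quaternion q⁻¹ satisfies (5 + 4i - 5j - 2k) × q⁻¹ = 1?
0.0714 - 0.0571i + 0.0714j + 0.0286k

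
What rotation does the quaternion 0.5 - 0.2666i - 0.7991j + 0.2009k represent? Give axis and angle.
axis = (-0.3078, -0.9227, 0.232), θ = 2π/3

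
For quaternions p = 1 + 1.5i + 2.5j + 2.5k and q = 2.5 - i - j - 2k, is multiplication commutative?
No: pq = 11.5 + 0.25i + 5.75j + 5.25k ≠ 11.5 + 5.25i + 4.75j + 3.25k = qp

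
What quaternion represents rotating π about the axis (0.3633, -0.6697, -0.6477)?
0.3633i - 0.6697j - 0.6477k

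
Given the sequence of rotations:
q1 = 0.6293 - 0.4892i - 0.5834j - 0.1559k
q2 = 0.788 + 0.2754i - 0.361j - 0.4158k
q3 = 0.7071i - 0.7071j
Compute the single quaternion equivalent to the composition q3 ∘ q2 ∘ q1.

q2 · q1 = 0.3552 - 0.3985i - 0.4406j - 0.7218k
q3 · q2 · q1 = -0.0298 + 0.7615i + 0.2592j - 0.5933k
-0.0298 + 0.7615i + 0.2592j - 0.5933k


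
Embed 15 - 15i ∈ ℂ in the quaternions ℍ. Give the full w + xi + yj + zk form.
15 - 15i + 0j + 0k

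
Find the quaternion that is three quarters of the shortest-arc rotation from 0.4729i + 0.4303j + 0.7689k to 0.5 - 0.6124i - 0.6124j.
-0.404 + 0.6332i + 0.6207j + 0.2249k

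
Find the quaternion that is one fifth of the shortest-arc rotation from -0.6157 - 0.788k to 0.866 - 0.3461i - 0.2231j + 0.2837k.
-0.6964 + 0.0752i + 0.0485j - 0.7121k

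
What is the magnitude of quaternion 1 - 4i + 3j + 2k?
√30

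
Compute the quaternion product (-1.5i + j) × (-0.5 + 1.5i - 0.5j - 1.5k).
2.75 - 0.75i - 2.75j - 0.75k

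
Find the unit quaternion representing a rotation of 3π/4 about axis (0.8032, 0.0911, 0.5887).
0.3827 + 0.7421i + 0.0842j + 0.5439k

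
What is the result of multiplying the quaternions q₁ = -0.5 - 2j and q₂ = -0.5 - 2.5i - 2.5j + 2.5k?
-4.75 - 3.75i + 2.25j - 6.25k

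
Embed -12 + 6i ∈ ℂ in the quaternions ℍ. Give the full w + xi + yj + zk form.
-12 + 6i + 0j + 0k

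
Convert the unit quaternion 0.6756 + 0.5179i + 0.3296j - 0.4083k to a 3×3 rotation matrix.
[[0.4493, 0.8931, 0.0224], [-0.2103, 0.1301, -0.9689], [-0.8683, 0.4306, 0.2463]]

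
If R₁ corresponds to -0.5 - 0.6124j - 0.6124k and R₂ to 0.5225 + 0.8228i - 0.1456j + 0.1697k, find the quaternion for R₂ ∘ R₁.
-0.2465 - 0.2183i + 0.2567j - 0.9087k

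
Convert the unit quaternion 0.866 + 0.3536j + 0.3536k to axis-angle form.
axis = (0, √2/2, √2/2), θ = π/3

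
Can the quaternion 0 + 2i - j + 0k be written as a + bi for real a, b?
No. The quaternion 2i - j has j-coefficient y = -1 and k-coefficient z = 0, not both zero, so it does not lie in the complex subalgebra spanned by 1 and i.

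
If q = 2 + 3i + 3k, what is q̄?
2 - 3i - 3k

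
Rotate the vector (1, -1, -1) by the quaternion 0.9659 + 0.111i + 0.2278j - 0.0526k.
(0.31, -0.782, -1.514)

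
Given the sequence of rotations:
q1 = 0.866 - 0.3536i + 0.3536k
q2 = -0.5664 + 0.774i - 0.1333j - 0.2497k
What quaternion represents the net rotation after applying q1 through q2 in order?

q2 · q1 = -0.1285 + 0.8234i - 0.3008j - 0.4637k
-0.1285 + 0.8234i - 0.3008j - 0.4637k


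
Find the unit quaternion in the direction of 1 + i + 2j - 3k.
0.2582 + 0.2582i + 0.5164j - 0.7746k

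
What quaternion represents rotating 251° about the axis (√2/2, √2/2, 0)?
-0.5807 + 0.5757i + 0.5757j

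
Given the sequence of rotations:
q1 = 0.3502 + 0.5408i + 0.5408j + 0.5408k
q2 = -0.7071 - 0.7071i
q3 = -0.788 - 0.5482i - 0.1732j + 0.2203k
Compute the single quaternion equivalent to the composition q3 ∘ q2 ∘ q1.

q2 · q1 = 0.1348 - 0.63i - 0.7648k
q3 · q2 · q1 = -0.2831 + 0.555i - 0.5814j + 0.5232k
-0.2831 + 0.555i - 0.5814j + 0.5232k


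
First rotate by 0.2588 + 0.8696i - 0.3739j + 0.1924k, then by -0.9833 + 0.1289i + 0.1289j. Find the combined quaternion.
-0.3184 - 0.7969i + 0.3762j - 0.3495k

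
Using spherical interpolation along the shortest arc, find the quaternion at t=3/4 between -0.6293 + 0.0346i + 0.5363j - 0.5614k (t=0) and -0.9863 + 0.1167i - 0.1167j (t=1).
-0.979 + 0.1042i + 0.0622j - 0.1636k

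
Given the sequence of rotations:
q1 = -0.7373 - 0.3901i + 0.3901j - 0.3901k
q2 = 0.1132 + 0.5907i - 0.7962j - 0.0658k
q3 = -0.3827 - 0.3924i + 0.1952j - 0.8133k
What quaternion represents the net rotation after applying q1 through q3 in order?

q2 · q1 = 0.4319 - 0.1434i + 0.8873j - 0.0758k
q3 · q2 · q1 = -0.4564 + 0.5922i - 0.1684j - 0.6424k
-0.4564 + 0.5922i - 0.1684j - 0.6424k


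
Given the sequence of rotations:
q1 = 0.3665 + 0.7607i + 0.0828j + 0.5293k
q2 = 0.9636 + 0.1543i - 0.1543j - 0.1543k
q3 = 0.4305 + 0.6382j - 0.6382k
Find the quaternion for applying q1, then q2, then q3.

q2 · q1 = 0.3302 + 0.7207i - 0.1758j + 0.5836k
q3 · q2 · q1 = 0.6268 + 0.5705i - 0.3249j - 0.4194k
0.6268 + 0.5705i - 0.3249j - 0.4194k


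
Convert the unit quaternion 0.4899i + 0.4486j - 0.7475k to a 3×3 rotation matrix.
[[-0.52, 0.4395, -0.7324], [0.4395, -0.5975, -0.6707], [-0.7324, -0.6707, 0.1175]]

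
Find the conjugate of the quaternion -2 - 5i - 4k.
-2 + 5i + 4k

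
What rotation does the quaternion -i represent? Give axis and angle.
axis = (-1, 0, 0), θ = π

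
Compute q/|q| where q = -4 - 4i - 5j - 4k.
-0.4682 - 0.4682i - 0.5852j - 0.4682k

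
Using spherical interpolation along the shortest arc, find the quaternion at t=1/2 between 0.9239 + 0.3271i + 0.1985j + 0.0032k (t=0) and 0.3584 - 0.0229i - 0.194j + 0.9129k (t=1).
0.7989 + 0.1895i + 0.0028j + 0.5708k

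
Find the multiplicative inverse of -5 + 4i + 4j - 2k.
-0.082 - 0.0656i - 0.0656j + 0.0328k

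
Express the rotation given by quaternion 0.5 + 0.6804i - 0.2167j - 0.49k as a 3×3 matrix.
[[0.4259, 0.1951, -0.8835], [-0.7849, -0.4061, -0.468], [-0.4501, 0.8928, -0.0198]]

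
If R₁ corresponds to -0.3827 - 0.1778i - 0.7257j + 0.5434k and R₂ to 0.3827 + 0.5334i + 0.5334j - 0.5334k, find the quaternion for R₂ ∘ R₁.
0.6253 - 0.3694i - 0.6769j + 0.1198k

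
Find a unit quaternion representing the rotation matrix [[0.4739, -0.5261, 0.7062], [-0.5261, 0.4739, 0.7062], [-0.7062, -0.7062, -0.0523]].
0.6884 - 0.5129i + 0.5129j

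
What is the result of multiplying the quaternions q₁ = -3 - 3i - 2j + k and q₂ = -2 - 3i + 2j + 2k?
-1 + 9i + j - 20k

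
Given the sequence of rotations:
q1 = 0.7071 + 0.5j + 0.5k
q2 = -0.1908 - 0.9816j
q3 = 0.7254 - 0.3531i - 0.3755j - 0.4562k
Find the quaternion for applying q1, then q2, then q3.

q2 · q1 = 0.3559 - 0.4908i - 0.7895j - 0.0954k
q3 · q2 · q1 = -0.2551 - 0.806i - 0.5161j - 0.1371k
-0.2551 - 0.806i - 0.5161j - 0.1371k


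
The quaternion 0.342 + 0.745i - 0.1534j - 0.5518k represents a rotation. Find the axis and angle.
axis = (0.7928, -0.1632, -0.5872), θ = 140°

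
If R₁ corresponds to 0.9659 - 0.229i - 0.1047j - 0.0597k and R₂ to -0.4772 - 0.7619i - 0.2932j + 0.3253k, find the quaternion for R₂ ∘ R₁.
-0.6467 - 0.5751i - 0.3532j + 0.3553k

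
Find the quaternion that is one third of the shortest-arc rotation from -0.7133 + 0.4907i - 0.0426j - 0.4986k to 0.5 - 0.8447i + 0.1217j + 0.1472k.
-0.6641 + 0.6316i - 0.0717j - 0.3936k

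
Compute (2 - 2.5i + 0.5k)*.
2 + 2.5i - 0.5k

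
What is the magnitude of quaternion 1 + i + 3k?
√11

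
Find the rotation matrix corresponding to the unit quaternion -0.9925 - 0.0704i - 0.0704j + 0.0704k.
[[0.9802, 0.1497, 0.1298], [-0.1298, 0.9802, -0.1497], [-0.1497, 0.1298, 0.9802]]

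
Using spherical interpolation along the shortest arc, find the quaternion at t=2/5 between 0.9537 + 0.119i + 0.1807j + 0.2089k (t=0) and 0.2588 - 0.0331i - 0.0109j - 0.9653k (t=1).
0.9077 + 0.0756i + 0.1375j - 0.3893k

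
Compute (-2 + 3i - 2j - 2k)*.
-2 - 3i + 2j + 2k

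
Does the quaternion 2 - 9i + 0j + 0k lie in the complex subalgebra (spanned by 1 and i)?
Yes. The quaternion 2 - 9i has j- and k-coefficients y = z = 0, so it lies in the complex subalgebra spanned by 1 and i.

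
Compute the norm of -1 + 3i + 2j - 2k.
√18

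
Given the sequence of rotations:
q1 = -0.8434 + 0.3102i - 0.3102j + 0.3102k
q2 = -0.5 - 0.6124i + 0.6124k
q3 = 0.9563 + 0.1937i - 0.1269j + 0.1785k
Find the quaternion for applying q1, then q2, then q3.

q2 · q1 = 0.4217 + 0.5514i + 0.535j - 0.4816k
q3 · q2 · q1 = 0.4503 + 0.5746i + 0.6498j - 0.2117k
0.4503 + 0.5746i + 0.6498j - 0.2117k


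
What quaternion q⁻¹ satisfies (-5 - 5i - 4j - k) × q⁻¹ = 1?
-0.0746 + 0.0746i + 0.0597j + 0.0149k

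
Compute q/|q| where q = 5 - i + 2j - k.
0.898 - 0.1796i + 0.3592j - 0.1796k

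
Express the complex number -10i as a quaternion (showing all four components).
0 - 10i + 0j + 0k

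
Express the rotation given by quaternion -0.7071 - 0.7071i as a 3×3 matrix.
[[1, 0, 0], [0, 0, -1], [0, 1, 0]]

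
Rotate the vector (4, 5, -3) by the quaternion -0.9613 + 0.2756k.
(6.042, 2.121, -3)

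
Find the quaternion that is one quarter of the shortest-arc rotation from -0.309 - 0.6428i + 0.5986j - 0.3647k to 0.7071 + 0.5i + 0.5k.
-0.4362 - 0.6409i + 0.4691j - 0.423k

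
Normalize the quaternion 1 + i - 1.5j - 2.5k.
0.3086 + 0.3086i - 0.4629j - 0.7715k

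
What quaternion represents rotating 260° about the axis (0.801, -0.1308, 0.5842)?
-0.6428 + 0.6136i - 0.1002j + 0.4475k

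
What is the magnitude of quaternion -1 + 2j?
√5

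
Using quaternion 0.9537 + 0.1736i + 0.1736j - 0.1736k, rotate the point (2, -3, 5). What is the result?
(1.939, -5.137, 2.802)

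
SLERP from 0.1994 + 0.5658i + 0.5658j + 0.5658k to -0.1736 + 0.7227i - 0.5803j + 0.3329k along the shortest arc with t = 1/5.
0.1326 + 0.7058i + 0.3524j + 0.6001k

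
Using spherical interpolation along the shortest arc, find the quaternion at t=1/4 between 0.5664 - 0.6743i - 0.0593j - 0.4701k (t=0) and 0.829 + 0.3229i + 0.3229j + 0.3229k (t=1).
0.8135 - 0.4903i + 0.0644j - 0.3061k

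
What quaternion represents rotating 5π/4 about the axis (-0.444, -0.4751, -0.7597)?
-0.3827 - 0.4102i - 0.4389j - 0.7019k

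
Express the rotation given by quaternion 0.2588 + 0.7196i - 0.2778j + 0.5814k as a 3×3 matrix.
[[0.1696, -0.7007, 0.693], [-0.0989, -0.7117, -0.6955], [0.9805, 0.0494, -0.19]]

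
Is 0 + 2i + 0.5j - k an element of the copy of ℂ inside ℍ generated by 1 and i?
No. The quaternion 2i + 0.5j - k has j-coefficient y = 0.5 and k-coefficient z = -1, not both zero, so it does not lie in the complex subalgebra spanned by 1 and i.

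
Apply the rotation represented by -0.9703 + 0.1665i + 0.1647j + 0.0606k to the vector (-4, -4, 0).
(-4.443, -3.498, -0.147)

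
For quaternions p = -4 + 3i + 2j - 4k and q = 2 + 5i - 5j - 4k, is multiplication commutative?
No: pq = -29 - 42i + 16j - 17k ≠ -29 + 14i + 32j + 33k = qp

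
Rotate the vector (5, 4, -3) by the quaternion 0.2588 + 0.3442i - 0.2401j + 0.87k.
(-7.032, 0.21, 0.714)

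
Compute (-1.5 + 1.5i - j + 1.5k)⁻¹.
-0.1935 - 0.1935i + 0.129j - 0.1935k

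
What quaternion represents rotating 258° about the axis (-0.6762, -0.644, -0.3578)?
-0.6293 - 0.5255i - 0.5005j - 0.2781k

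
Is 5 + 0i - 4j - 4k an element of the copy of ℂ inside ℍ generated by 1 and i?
No. The quaternion 5 - 4j - 4k has j-coefficient y = -4 and k-coefficient z = -4, not both zero, so it does not lie in the complex subalgebra spanned by 1 and i.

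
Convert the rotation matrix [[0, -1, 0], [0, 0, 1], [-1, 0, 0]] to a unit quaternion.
0.5 - 0.5i + 0.5j + 0.5k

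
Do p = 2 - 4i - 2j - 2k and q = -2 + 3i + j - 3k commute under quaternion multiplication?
No: pq = 4 + 22i - 12j ≠ 4 + 6i + 24j - 4k = qp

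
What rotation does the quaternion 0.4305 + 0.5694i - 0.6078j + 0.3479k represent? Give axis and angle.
axis = (0.6309, -0.6734, 0.3854), θ = 129°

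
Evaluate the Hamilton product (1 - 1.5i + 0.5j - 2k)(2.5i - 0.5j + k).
6 + 2i - 4j + 0.5k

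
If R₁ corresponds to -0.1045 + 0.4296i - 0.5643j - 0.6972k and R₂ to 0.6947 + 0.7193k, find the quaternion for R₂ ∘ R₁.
0.4289 + 0.7043i - 0.083j - 0.5595k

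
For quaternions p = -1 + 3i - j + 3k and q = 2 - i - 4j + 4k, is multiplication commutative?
No: pq = -15 + 15i - 13j - 11k ≠ -15 - i + 17j + 15k = qp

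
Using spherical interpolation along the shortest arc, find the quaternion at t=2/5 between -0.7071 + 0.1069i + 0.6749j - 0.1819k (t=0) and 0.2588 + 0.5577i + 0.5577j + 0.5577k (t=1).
-0.3973 + 0.3846i + 0.8168j + 0.1649k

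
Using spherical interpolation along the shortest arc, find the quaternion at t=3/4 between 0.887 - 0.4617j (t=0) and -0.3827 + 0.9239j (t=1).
0.5373 - 0.8434j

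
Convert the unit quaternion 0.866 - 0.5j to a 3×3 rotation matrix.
[[0.5, 0, -0.866], [0, 1, 0], [0.866, 0, 0.5]]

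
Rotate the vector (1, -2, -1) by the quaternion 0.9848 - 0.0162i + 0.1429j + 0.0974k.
(1.055, -1.834, -1.235)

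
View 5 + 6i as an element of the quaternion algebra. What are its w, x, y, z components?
5 + 6i + 0j + 0k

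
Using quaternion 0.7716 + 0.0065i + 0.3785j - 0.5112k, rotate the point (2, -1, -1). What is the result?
(-0.99, -1.648, -1.518)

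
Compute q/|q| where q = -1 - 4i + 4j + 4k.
-0.1429 - 0.5714i + 0.5714j + 0.5714k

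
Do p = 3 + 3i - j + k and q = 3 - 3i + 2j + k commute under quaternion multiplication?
No: pq = 19 - 3i - 3j + 9k ≠ 19 + 3i + 9j + 3k = qp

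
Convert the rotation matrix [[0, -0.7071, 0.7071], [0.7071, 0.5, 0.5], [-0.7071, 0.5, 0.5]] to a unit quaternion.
0.7071 + 0.5j + 0.5k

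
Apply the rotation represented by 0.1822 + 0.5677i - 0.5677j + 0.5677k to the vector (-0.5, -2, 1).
(2.285, -0.054, 0.161)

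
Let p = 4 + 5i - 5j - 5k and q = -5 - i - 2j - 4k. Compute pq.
-45 - 19i + 42j - 6k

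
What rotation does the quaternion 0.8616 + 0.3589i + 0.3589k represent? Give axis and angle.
axis = (√2/2, 0, √2/2), θ = 61°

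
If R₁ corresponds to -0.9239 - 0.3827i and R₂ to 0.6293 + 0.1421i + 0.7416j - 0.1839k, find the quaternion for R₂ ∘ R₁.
-0.527 - 0.3721i - 0.6148j + 0.4537k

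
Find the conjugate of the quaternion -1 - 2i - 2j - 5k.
-1 + 2i + 2j + 5k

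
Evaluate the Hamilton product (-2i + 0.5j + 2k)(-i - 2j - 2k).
3 + 3i - 6j + 4.5k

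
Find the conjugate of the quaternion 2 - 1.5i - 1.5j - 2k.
2 + 1.5i + 1.5j + 2k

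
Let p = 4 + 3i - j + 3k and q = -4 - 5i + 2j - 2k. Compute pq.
7 - 36i + 3j - 19k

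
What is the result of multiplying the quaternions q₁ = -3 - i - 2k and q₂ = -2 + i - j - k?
5 - 3i + 8k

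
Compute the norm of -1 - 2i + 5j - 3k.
√39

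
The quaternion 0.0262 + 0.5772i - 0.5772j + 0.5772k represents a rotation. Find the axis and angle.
axis = (√3/3, -√3/3, √3/3), θ = 177°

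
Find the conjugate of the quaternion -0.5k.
0.5k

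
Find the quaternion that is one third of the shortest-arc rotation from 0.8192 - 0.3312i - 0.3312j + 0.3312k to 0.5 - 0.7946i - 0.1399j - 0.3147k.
0.7805 - 0.5396i - 0.292j + 0.1201k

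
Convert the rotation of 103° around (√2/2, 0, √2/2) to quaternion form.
0.6225 + 0.5534i + 0.5534k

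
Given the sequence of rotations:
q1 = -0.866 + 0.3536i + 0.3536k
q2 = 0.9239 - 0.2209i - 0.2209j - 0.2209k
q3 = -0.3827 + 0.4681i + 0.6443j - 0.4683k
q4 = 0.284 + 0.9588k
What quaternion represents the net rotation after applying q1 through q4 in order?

q2 · q1 = -0.6439 + 0.4399i + 0.1913j + 0.5961k
q3 · q2 · q1 = 0.1964 + 0.0039i - 0.9731j - 0.1205k
q4 · q3 · q2 · q1 = 0.1713 + 0.9341i - 0.2726j + 0.1541k
0.1713 + 0.9341i - 0.2726j + 0.1541k


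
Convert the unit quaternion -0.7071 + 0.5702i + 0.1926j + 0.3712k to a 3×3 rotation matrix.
[[0.6502, 0.7446, 0.1509], [-0.3053, 0.0742, 0.9494], [0.6957, -0.6634, 0.2756]]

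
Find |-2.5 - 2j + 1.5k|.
3.536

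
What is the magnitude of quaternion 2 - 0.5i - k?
2.291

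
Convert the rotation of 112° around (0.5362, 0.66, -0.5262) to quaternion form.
0.5592 + 0.4445i + 0.5472j - 0.4362k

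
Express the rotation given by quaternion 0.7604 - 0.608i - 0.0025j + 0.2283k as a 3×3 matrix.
[[0.8957, -0.3442, -0.2814], [0.3502, 0.1564, 0.9235], [-0.2738, -0.9258, 0.2607]]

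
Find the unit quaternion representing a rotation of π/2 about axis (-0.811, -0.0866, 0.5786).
0.7071 - 0.5735i - 0.0612j + 0.4091k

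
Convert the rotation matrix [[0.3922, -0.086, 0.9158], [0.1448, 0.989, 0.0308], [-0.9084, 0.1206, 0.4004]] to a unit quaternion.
0.8339 + 0.0269i + 0.5469j + 0.0692k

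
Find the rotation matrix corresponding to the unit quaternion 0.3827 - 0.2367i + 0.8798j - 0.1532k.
[[-0.595, -0.2992, 0.7459], [-0.5338, 0.841, -0.0884], [-0.6009, -0.4507, -0.6601]]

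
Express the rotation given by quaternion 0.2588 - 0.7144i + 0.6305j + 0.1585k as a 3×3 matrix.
[[0.1547, -0.9829, 0.0999], [-0.8188, -0.071, 0.5696], [-0.5528, -0.1699, -0.8158]]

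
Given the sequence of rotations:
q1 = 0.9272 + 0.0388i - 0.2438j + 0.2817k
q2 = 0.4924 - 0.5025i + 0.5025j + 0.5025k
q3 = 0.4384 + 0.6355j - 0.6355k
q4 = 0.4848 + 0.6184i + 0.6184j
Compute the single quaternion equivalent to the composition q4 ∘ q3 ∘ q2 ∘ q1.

q2 · q1 = 0.457 - 0.1827i + 0.5069j + 0.7076k
q3 · q2 · q1 = 0.3279 + 0.6917i + 0.6288j + 0.1359k
q4 · q3 · q2 · q1 = -0.6576 + 0.6222i + 0.4236j + 0.027k
-0.6576 + 0.6222i + 0.4236j + 0.027k


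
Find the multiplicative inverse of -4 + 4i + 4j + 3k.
-0.0702 - 0.0702i - 0.0702j - 0.0526k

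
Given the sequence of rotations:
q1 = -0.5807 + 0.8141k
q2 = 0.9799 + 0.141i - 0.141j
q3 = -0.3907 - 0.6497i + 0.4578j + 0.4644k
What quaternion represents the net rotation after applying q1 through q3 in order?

q2 · q1 = -0.569 - 0.1967i - 0.0329j + 0.7977k
q3 · q2 · q1 = -0.2609 + 0.827i + 0.1793j - 0.4645k
-0.2609 + 0.827i + 0.1793j - 0.4645k


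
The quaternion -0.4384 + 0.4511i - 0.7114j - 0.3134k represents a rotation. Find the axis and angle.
axis = (0.5019, -0.7915, -0.3487), θ = 232°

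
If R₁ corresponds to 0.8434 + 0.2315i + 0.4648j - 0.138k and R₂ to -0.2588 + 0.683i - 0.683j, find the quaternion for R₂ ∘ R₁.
-0.0589 + 0.6104i - 0.6021j + 0.5113k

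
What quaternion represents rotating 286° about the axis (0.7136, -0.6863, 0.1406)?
-0.7986 + 0.4295i - 0.413j + 0.0846k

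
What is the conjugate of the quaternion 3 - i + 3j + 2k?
3 + i - 3j - 2k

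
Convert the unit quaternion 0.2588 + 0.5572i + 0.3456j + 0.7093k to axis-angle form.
axis = (0.5769, 0.3578, 0.7343), θ = 5π/6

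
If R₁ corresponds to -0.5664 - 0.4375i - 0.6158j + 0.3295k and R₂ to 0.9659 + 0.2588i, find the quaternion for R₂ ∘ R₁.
-0.4339 - 0.5692i - 0.6801j + 0.1589k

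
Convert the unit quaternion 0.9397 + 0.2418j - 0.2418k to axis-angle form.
axis = (0, √2/2, -√2/2), θ = 40°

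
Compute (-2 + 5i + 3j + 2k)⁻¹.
-0.0476 - 0.119i - 0.0714j - 0.0476k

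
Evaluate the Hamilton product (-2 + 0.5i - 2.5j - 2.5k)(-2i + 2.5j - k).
4.75 + 12.75i + 0.5j - 1.75k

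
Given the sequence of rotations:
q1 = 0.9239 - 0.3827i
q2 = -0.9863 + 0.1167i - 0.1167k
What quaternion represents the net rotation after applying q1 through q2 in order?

q2 · q1 = -0.8666 + 0.4853i + 0.0447j - 0.1078k
-0.8666 + 0.4853i + 0.0447j - 0.1078k


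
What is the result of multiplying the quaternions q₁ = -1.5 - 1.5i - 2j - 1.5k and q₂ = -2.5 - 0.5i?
3 + 4.5i + 5.75j + 2.75k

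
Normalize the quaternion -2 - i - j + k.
-0.7559 - 0.378i - 0.378j + 0.378k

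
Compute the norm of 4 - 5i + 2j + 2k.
7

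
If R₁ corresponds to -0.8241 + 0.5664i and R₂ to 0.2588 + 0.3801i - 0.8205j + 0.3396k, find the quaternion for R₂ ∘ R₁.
-0.4286 - 0.1667i + 0.8685j + 0.1849k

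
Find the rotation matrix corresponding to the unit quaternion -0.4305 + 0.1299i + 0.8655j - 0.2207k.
[[-0.5956, 0.0348, -0.8025], [0.4149, 0.8688, -0.2702], [0.6879, -0.4939, -0.5319]]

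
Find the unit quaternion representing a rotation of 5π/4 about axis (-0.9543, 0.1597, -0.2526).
-0.3827 - 0.8817i + 0.1475j - 0.2334k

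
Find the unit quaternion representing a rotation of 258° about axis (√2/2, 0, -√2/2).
-0.6293 + 0.5495i - 0.5495k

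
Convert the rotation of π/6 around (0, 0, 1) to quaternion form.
0.9659 + 0.2588k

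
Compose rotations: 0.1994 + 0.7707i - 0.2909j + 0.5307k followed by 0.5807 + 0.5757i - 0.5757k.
-0.0224 + 0.3949i - 0.9181j + 0.0259k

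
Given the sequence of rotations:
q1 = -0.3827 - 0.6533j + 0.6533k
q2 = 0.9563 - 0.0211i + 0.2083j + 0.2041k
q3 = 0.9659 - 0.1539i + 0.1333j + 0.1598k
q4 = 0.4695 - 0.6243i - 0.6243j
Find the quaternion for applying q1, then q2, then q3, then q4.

q2 · q1 = -0.3632 + 0.2775i - 0.6907j + 0.5604k
q3 · q2 · q1 = -0.3056 + 0.509i - 0.585j + 0.5526k
q4 · q3 · q2 · q1 = -0.1909 + 0.0848i + 0.2611j + 0.9424k
-0.1909 + 0.0848i + 0.2611j + 0.9424k


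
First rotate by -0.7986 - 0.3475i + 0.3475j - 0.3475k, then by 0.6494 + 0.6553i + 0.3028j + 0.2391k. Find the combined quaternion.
-0.313 - 0.9373i + 0.1285j - 0.0837k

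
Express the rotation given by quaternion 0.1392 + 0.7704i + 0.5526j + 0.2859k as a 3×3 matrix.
[[0.2258, 0.7719, 0.5944], [0.931, -0.3505, 0.1015], [0.2867, 0.5305, -0.7978]]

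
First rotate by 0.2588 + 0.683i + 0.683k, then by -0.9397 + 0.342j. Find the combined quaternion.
-0.2432 - 0.4082i + 0.0885j - 0.8754k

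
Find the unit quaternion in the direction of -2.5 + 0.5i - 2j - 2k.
-0.6565 + 0.1313i - 0.5252j - 0.5252k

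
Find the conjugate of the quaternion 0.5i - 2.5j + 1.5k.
-0.5i + 2.5j - 1.5k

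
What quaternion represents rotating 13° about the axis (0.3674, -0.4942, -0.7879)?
0.9936 + 0.0416i - 0.0559j - 0.0892k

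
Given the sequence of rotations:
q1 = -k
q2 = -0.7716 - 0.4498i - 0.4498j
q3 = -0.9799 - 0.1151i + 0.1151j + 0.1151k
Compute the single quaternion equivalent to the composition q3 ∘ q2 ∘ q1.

q2 · q1 = 0.4498i - 0.4498j + 0.7716k
q3 · q2 · q1 = 0.0147 - 0.3002i + 0.5813j - 0.7561k
0.0147 - 0.3002i + 0.5813j - 0.7561k


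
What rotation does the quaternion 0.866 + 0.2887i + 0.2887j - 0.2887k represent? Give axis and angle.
axis = (√3/3, √3/3, -√3/3), θ = π/3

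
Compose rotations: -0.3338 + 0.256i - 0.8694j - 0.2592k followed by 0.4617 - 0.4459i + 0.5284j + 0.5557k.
0.5635 + 0.6132i - 0.5511j - 0.0528k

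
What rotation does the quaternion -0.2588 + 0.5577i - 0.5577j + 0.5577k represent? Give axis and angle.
axis = (√3/3, -√3/3, √3/3), θ = 7π/6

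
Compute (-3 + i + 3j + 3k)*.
-3 - i - 3j - 3k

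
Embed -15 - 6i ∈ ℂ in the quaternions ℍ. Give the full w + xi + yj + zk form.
-15 - 6i + 0j + 0k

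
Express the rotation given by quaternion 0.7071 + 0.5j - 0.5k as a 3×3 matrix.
[[0, 0.7071, 0.7071], [-0.7071, 0.5, -0.5], [-0.7071, -0.5, 0.5]]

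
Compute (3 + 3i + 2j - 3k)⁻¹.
0.0968 - 0.0968i - 0.0645j + 0.0968k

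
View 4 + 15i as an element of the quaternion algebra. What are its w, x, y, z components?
4 + 15i + 0j + 0k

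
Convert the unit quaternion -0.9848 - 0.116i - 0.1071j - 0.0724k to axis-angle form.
axis = (-0.6679, -0.6166, -0.4168), θ = 340°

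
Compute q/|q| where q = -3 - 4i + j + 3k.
-0.5071 - 0.6761i + 0.169j + 0.5071k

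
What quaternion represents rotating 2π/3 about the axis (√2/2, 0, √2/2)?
0.5 + 0.6124i + 0.6124k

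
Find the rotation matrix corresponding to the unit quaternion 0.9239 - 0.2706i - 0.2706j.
[[0.8536, 0.1464, -0.5], [0.1464, 0.8536, 0.5], [0.5, -0.5, 0.7071]]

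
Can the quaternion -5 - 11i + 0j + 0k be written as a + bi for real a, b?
Yes. The quaternion -5 - 11i has j- and k-coefficients y = z = 0, so it lies in the complex subalgebra spanned by 1 and i.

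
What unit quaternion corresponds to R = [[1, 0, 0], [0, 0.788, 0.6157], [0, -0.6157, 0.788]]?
0.9455 - 0.3256i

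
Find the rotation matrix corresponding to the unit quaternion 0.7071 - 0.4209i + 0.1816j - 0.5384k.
[[0.3543, 0.6085, 0.71], [-0.9143, 0.0659, 0.3997], [0.1964, -0.7908, 0.5797]]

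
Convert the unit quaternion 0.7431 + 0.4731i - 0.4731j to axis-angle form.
axis = (√2/2, -√2/2, 0), θ = 84°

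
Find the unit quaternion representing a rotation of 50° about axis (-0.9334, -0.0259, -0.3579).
0.9063 - 0.3945i - 0.0109j - 0.1513k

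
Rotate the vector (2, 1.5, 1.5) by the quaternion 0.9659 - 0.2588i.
(2, 2.049, 0.549)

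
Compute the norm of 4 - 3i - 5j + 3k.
√59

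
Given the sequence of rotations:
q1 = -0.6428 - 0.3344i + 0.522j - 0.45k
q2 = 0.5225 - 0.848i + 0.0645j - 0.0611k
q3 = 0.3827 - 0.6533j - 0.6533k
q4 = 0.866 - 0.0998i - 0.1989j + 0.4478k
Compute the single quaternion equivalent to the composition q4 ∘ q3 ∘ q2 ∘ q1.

q2 · q1 = -0.6806 + 0.3732i - 0.1299j - 0.6169k
q3 · q2 · q1 = -0.7484 + 0.461i + 0.1511j + 0.4524k
q4 · q3 · q2 · q1 = -0.7746 + 0.3163i + 0.5313j + 0.1333k
-0.7746 + 0.3163i + 0.5313j + 0.1333k


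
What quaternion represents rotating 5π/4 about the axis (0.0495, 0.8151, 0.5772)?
-0.3827 + 0.0457i + 0.7531j + 0.5333k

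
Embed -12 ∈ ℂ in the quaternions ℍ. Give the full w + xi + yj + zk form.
-12 + 0i + 0j + 0k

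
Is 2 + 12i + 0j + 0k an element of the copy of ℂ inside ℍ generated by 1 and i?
Yes. The quaternion 2 + 12i has j- and k-coefficients y = z = 0, so it lies in the complex subalgebra spanned by 1 and i.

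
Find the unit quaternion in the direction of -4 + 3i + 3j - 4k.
-0.5657 + 0.4243i + 0.4243j - 0.5657k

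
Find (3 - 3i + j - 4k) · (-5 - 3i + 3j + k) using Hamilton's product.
-23 + 19i + 19j + 17k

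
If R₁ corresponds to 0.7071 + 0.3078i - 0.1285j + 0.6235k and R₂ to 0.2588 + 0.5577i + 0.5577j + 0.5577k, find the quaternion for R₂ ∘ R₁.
-0.2647 + 0.8934i + 0.185j + 0.3124k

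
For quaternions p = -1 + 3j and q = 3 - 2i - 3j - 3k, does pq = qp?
No: pq = 6 - 7i + 12j + 9k ≠ 6 + 11i + 12j - 3k = qp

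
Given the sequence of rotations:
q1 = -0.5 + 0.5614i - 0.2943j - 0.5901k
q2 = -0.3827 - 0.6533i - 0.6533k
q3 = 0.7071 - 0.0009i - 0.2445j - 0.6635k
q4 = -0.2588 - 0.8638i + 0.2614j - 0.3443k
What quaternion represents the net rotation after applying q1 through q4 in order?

q2 · q1 = 0.1726 - 0.0805i - 0.6396j + 0.7447k
q3 · q2 · q1 = 0.4597 - 0.6635i - 0.4404j + 0.393k
q4 · q3 · q2 · q1 = -0.4417 - 0.2743i + 0.8021j + 0.2939k
-0.4417 - 0.2743i + 0.8021j + 0.2939k


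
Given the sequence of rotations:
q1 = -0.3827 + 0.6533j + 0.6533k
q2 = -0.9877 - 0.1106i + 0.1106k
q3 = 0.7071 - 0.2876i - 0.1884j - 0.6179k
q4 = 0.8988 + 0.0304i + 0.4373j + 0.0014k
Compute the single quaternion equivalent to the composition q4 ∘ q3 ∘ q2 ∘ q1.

q2 · q1 = 0.3057 - 0.0299i - 0.573j - 0.7598k
q3 · q2 · q1 = -0.3699 - 0.32i - 0.6628j - 0.567k
q4 · q3 · q2 · q1 = -0.0321 - 0.5459i - 0.7407j - 0.3904k
-0.0321 - 0.5459i - 0.7407j - 0.3904k


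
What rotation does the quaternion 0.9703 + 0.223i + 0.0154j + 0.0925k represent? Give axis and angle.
axis = (0.9218, 0.0637, 0.3824), θ = 28°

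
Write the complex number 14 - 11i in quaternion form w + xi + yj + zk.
14 - 11i + 0j + 0k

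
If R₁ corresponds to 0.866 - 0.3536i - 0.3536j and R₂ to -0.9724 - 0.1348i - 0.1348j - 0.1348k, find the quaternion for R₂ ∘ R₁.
-0.9374 + 0.1794i + 0.2748j - 0.1167k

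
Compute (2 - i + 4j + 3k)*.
2 + i - 4j - 3k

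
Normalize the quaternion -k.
-k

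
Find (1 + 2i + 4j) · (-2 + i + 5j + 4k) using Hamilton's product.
-24 + 13i - 11j + 10k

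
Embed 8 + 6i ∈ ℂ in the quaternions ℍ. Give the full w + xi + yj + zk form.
8 + 6i + 0j + 0k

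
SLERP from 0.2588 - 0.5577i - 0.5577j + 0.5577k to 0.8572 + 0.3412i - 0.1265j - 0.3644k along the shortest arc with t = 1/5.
-0.0095 - 0.6167i - 0.4805j + 0.6235k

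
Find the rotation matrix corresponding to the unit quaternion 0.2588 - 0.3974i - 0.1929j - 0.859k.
[[-0.5502, 0.5979, 0.5829], [-0.2913, -0.7916, 0.5371], [0.7826, 0.1257, 0.6097]]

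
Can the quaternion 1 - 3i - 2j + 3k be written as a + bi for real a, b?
No. The quaternion 1 - 3i - 2j + 3k has j-coefficient y = -2 and k-coefficient z = 3, not both zero, so it does not lie in the complex subalgebra spanned by 1 and i.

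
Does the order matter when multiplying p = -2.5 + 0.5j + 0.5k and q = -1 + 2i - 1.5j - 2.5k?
Yes: pq = 4.5 - 5.5i + 4.25j + 4.75k ≠ 4.5 - 4.5i + 2.25j + 6.75k = qp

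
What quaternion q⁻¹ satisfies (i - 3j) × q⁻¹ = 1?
-0.1i + 0.3j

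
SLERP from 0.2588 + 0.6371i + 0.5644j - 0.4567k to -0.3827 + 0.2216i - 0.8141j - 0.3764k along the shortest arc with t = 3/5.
0.4162 + 0.1688i + 0.8926j + 0.039k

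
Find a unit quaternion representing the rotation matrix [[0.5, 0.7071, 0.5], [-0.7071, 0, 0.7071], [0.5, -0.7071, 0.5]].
0.7071 - 0.5i - 0.5k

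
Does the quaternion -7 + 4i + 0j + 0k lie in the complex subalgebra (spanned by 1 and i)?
Yes. The quaternion -7 + 4i has j- and k-coefficients y = z = 0, so it lies in the complex subalgebra spanned by 1 and i.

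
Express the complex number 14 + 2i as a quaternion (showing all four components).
14 + 2i + 0j + 0k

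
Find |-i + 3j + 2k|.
√14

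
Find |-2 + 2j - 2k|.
√12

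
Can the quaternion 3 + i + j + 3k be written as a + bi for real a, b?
No. The quaternion 3 + i + j + 3k has j-coefficient y = 1 and k-coefficient z = 3, not both zero, so it does not lie in the complex subalgebra spanned by 1 and i.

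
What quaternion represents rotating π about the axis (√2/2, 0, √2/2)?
0.7071i + 0.7071k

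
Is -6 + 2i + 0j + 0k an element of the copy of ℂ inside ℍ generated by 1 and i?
Yes. The quaternion -6 + 2i has j- and k-coefficients y = z = 0, so it lies in the complex subalgebra spanned by 1 and i.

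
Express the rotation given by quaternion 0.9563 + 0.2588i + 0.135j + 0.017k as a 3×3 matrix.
[[0.963, 0.0374, 0.267], [0.1024, 0.8655, -0.4904], [-0.2494, 0.4996, 0.8296]]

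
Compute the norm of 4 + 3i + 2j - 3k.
√38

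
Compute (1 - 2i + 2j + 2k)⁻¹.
0.0769 + 0.1538i - 0.1538j - 0.1538k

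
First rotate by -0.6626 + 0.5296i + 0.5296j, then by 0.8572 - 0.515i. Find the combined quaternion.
-0.2952 + 0.7952i + 0.454j - 0.2727k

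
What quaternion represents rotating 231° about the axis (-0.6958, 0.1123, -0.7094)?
-0.4305 - 0.628i + 0.1014j - 0.6403k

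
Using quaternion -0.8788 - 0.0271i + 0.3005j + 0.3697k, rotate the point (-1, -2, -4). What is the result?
(0.38, -1.483, -4.319)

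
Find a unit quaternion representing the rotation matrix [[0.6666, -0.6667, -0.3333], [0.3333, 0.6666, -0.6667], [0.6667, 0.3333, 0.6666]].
0.866 + 0.2887i - 0.2887j + 0.2887k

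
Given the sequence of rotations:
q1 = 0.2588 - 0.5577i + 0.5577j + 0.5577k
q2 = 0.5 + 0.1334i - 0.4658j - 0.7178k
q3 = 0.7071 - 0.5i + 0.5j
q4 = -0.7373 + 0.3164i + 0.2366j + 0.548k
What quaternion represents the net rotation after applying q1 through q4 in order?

q2 · q1 = 0.8639 - 0.1038i + 0.4842j - 0.0923k
q3 · q2 · q1 = 0.3169 - 0.5515i + 0.7282j - 0.2555k
q4 · q3 · q2 · q1 = -0.0914 + 0.0474i - 0.6833j + 0.7229k
-0.0914 + 0.0474i - 0.6833j + 0.7229k


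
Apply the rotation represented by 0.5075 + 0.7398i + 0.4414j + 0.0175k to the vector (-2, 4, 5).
(3.691, -5.4, 1.488)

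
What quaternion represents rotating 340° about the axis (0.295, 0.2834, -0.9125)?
-0.9848 + 0.0512i + 0.0492j - 0.1585k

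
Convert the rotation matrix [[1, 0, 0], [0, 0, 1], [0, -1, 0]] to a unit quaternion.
0.7071 - 0.7071i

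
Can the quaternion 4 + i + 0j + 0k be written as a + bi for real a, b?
Yes. The quaternion 4 + i has j- and k-coefficients y = z = 0, so it lies in the complex subalgebra spanned by 1 and i.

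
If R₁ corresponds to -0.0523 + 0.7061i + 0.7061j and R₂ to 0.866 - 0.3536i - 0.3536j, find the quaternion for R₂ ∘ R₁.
0.4541 + 0.63i + 0.63j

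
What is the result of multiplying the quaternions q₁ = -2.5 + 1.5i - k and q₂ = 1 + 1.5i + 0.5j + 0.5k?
-4.25 - 1.75i - 3.5j - 1.5k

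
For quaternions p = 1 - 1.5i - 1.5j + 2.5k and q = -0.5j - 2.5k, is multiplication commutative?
No: pq = 5.5 + 5i - 4.25j - 1.75k ≠ 5.5 - 5i + 3.25j - 3.25k = qp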